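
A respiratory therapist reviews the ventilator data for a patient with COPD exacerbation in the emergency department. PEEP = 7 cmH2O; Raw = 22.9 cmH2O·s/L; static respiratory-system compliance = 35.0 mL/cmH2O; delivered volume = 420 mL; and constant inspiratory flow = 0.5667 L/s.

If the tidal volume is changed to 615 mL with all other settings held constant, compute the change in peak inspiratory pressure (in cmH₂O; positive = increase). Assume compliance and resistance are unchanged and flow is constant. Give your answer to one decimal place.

PIP = Vt/C + R·V̇ + PEEP (constant-flow equation of motion).
Only the elastic term changes: ΔPIP = ΔVt / C = (615 − 420) / 35.0 = 5.571 cmH2O.

5.6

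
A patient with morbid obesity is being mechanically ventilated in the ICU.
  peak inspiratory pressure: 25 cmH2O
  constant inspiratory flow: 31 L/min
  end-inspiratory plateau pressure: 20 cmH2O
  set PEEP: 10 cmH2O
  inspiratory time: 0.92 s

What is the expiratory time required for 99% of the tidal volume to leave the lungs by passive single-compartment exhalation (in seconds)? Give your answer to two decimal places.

Flow: 31 L/min ÷ 60 = 0.5167 L/s.
Vt = flow × Ti = 0.5167 L/s × 0.92 s × 1000 mL/L = 475.36 mL.
R = (PIP − Pplat)/V̇ = (25 − 20) / 0.5167 = 5.0/0.5167 = 9.677 cmH2O·s/L.
C = Vt/(Pplat − PEEP) = 475.36 / (20 − 10) = 475.36/10.0 = 47.536 mL/cmH2O.
τ = R × C = 9.677 × 0.04754 L/cmH2O = 0.46 s.
t = −τ·ln(1 − 0.99) = −0.46·ln(0.01) = 2.118 s.

2.12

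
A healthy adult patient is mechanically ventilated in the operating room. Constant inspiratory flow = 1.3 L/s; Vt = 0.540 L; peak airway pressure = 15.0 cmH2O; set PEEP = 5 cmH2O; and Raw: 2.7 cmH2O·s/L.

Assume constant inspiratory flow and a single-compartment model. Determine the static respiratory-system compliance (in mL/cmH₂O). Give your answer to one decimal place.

83.2

Equation of motion (constant flow): PIP = Vt/C + R·V̇ + PEEP.
Vt/C = PIP − R·V̇ − PEEP = 15.0 − 2.7×1.3 − 5 = 15.0 − 3.51 − 5 = 6.49 cmH2O.
C = Vt / 6.49 = 540 / 6.49 = 83.205 mL/cmH2O.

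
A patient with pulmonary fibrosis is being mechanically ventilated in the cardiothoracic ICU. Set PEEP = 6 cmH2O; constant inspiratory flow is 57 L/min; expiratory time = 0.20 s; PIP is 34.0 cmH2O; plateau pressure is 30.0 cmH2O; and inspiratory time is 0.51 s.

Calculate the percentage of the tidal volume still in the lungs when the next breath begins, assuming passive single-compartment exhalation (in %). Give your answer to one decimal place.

Flow: 57 L/min ÷ 60 = 0.95 L/s.
Vt = flow × Ti = 0.95 L/s × 0.51 s × 1000 mL/L = 484.5 mL.
R = (PIP − Pplat)/V̇ = (34.0 − 30.0) / 0.95 = 4.0/0.95 = 4.211 cmH2O·s/L.
C = Vt/(Pplat − PEEP) = 484.5 / (30.0 − 6) = 484.5/24.0 = 20.188 mL/cmH2O.
τ = R × C = 4.211 × 0.02019 L/cmH2O = 0.08502 s.
Fraction remaining at end-expiration = e^(−Te/τ) = e^(−0.20/0.08502) = 0.09514 → 9.514%.

9.5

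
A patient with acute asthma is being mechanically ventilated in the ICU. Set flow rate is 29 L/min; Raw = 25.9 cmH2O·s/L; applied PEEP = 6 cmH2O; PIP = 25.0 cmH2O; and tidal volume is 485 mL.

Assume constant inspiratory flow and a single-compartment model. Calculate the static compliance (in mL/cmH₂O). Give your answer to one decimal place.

Flow: 29 L/min ÷ 60 = 0.4833 L/s.
Equation of motion (constant flow): PIP = Vt/C + R·V̇ + PEEP.
Vt/C = PIP − R·V̇ − PEEP = 25.0 − 25.9×0.4833 − 6 = 25.0 − 12.517 − 6 = 6.483 cmH2O.
C = Vt / 6.483 = 485 / 6.483 = 74.811 mL/cmH2O.

74.8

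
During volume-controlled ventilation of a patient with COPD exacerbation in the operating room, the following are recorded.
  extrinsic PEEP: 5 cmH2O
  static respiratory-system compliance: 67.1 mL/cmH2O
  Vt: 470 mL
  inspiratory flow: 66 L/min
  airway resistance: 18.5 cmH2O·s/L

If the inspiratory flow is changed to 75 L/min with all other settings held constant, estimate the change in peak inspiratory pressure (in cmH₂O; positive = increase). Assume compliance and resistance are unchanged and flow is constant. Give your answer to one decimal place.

2.8

Flow: 66 L/min ÷ 60 = 1.1 L/s.
New flow: 75 L/min ÷ 60 = 1.25 L/s.
PIP = Vt/C + R·V̇ + PEEP (constant-flow equation of motion).
Only the resistive term changes: ΔPIP = R × ΔV̇ = 18.5 × (1.25 − 1.1) = 18.5 × 0.15 = 2.775 cmH2O.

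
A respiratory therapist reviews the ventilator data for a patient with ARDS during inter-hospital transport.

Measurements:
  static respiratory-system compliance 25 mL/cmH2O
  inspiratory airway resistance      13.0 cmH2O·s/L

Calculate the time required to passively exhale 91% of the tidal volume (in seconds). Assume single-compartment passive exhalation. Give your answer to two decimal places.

0.78

τ = R × C = 13.0 × 25 mL/cmH2O = 13.0 × 0.025 L/cmH2O = 0.325 s.
Exhaled fraction f = 1 − e^(−t/τ) → t = −τ·ln(1 − f) = −0.325·ln(0.09) = 0.7826 s.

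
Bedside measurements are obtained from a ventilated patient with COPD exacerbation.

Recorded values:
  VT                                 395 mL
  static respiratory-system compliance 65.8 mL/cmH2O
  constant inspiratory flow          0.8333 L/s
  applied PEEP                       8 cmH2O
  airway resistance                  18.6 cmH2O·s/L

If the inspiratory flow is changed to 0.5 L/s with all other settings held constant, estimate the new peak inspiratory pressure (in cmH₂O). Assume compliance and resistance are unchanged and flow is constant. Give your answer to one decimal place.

PIP = Vt/C + R·V̇ + PEEP (constant-flow equation of motion).
Only the resistive term changes: ΔPIP = R × ΔV̇ = 18.6 × (0.5 − 0.8333) = 18.6 × -0.3333 = -6.199 cmH2O.
Original PIP = 395/65.8 + 18.6×0.8333 + 8 = 29.502 cmH2O; new PIP = 29.502 + (-6.199) = 23.303 cmH2O.

23.3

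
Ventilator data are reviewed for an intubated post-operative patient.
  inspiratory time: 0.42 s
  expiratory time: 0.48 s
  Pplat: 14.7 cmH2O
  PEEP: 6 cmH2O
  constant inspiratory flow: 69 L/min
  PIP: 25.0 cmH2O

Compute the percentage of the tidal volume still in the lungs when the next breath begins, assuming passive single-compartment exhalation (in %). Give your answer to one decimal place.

38.1

Flow: 69 L/min ÷ 60 = 1.15 L/s.
Vt = flow × Ti = 1.15 L/s × 0.42 s × 1000 mL/L = 483.0 mL.
R = (PIP − Pplat)/V̇ = (25.0 − 14.7) / 1.15 = 10.3/1.15 = 8.957 cmH2O·s/L.
C = Vt/(Pplat − PEEP) = 483.0 / (14.7 − 6) = 483.0/8.7 = 55.517 mL/cmH2O.
τ = R × C = 8.957 × 0.05552 L/cmH2O = 0.4973 s.
Fraction remaining at end-expiration = e^(−Te/τ) = e^(−0.48/0.4973) = 0.3809 → 38.09%.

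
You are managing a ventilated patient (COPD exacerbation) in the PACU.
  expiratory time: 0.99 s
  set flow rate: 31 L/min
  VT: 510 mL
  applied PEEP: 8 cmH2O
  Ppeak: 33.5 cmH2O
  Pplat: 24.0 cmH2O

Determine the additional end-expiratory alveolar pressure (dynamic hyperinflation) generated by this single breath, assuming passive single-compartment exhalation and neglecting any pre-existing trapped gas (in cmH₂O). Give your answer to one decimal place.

Flow: 31 L/min ÷ 60 = 0.5167 L/s.
R = (PIP − Pplat)/V̇ = (33.5 − 24.0) / 0.5167 = 9.5/0.5167 = 18.386 cmH2O·s/L.
C = Vt/(Pplat − PEEP) = 510.0 / (24.0 − 8) = 510.0/16.0 = 31.875 mL/cmH2O.
τ = R × C = 18.386 × 0.03188 L/cmH2O = 0.5861 s.
Fraction remaining = e^(−Te/τ) = e^(−0.99/0.5861) = 0.1847; trapped volume = 510.0 × 0.1847 = 94.197 mL.
Additional alveolar pressure from trapping ≈ V_trapped / C = 94.197 / 31.875 = 2.955 cmH2O.

3.0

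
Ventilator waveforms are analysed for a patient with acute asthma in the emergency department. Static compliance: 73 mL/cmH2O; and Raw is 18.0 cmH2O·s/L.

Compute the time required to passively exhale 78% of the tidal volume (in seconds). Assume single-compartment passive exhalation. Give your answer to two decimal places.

1.99

τ = R × C = 18.0 × 73 mL/cmH2O = 18.0 × 0.073 L/cmH2O = 1.314 s.
Exhaled fraction f = 1 − e^(−t/τ) → t = −τ·ln(1 − f) = −1.314·ln(0.22) = 1.99 s.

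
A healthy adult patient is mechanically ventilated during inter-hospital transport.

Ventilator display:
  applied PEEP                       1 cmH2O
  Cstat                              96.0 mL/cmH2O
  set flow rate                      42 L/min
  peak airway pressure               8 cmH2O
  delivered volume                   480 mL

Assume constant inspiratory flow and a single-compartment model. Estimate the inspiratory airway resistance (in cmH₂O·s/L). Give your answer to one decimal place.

2.9

Flow: 42 L/min ÷ 60 = 0.7 L/s.
Equation of motion (constant flow): PIP = Vt/C + R·V̇ + PEEP.
R·V̇ = PIP − Vt/C − PEEP = 8 − 480/96.0 − 1 = 8 − 5.0 − 1 = 2.0 cmH2O.
R = 2.0 / 0.7 = 2.857 cmH2O·s/L.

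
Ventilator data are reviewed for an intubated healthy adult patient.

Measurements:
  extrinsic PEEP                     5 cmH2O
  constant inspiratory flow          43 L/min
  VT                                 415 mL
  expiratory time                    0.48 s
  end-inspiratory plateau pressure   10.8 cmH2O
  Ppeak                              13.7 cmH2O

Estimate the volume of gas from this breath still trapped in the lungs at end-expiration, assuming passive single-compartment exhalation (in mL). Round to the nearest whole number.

79

Flow: 43 L/min ÷ 60 = 0.7167 L/s.
R = (PIP − Pplat)/V̇ = (13.7 − 10.8) / 0.7167 = 2.9/0.7167 = 4.046 cmH2O·s/L.
C = Vt/(Pplat − PEEP) = 415.0 / (10.8 − 5) = 415.0/5.8 = 71.552 mL/cmH2O.
τ = R × C = 4.046 × 0.07155 L/cmH2O = 0.2895 s.
Fraction remaining = e^(−Te/τ) = e^(−0.48/0.2895) = 0.1905.
Trapped volume = 415.0 × 0.1905 = 79.058 mL.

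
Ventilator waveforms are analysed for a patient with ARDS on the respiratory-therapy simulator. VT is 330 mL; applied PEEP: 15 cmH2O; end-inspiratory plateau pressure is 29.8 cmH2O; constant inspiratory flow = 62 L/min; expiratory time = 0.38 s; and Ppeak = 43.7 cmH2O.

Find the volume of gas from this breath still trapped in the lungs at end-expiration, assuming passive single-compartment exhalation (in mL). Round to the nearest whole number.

93

Flow: 62 L/min ÷ 60 = 1.0333 L/s.
R = (PIP − Pplat)/V̇ = (43.7 − 29.8) / 1.0333 = 13.9/1.0333 = 13.452 cmH2O·s/L.
C = Vt/(Pplat − PEEP) = 330.0 / (29.8 − 15) = 330.0/14.8 = 22.297 mL/cmH2O.
τ = R × C = 13.452 × 0.0223 L/cmH2O = 0.3 s.
Fraction remaining = e^(−Te/τ) = e^(−0.38/0.3) = 0.2818.
Trapped volume = 330.0 × 0.2818 = 92.994 mL.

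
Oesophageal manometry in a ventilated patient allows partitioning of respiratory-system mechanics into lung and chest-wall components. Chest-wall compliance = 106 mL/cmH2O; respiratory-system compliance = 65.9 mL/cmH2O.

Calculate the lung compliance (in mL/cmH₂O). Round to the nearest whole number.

174

1/CL = 1/Crs − 1/Ccw.
1/CL = 1/65.9 − 1/106 = 0.005741.
CL = 174.19 mL/cmH2O.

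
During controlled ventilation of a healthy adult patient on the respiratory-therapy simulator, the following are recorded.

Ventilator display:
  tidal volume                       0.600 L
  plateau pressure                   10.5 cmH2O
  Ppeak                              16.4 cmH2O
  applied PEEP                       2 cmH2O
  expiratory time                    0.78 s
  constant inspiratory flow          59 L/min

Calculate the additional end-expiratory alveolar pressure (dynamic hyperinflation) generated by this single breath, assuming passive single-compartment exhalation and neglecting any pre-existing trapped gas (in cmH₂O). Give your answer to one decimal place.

Flow: 59 L/min ÷ 60 = 0.9833 L/s.
R = (PIP − Pplat)/V̇ = (16.4 − 10.5) / 0.9833 = 5.9/0.9833 = 6.0 cmH2O·s/L.
C = Vt/(Pplat − PEEP) = 600.0 / (10.5 − 2) = 600.0/8.5 = 70.588 mL/cmH2O.
τ = R × C = 6.0 × 0.07059 L/cmH2O = 0.4235 s.
Fraction remaining = e^(−Te/τ) = e^(−0.78/0.4235) = 0.1585; trapped volume = 600.0 × 0.1585 = 95.1 mL.
Additional alveolar pressure from trapping ≈ V_trapped / C = 95.1 / 70.588 = 1.347 cmH2O.

1.3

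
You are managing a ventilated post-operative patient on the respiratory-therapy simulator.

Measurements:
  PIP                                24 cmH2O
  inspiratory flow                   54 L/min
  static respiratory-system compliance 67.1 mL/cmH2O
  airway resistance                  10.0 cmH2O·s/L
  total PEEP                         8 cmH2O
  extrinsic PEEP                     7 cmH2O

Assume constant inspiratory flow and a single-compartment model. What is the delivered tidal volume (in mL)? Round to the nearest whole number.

470

Flow: 54 L/min ÷ 60 = 0.9 L/s.
Total PEEP = 8 cmH2O (set 7 + intrinsic 1); this is the baseline alveolar pressure.
Equation of motion (constant flow): PIP = Vt/C + R·V̇ + PEEP.
Vt/C = PIP − R·V̇ − PEEP = 24 − 9.0 − 8 = 7.0 cmH2O.
Vt = C × 7.0 = 67.1 × 7.0 = 469.7 mL.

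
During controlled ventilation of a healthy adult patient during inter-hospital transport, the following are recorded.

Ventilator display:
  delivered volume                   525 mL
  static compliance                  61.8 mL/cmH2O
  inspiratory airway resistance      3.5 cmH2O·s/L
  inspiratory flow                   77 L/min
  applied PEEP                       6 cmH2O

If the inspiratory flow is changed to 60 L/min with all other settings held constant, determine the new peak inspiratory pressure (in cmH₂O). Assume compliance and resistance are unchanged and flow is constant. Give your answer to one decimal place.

18.0

Flow: 77 L/min ÷ 60 = 1.2833 L/s.
New flow: 60 L/min ÷ 60 = 1 L/s.
PIP = Vt/C + R·V̇ + PEEP (constant-flow equation of motion).
Only the resistive term changes: ΔPIP = R × ΔV̇ = 3.5 × (1 − 1.2833) = 3.5 × -0.2833 = -0.9916 cmH2O.
Original PIP = 525/61.8 + 3.5×1.2833 + 6 = 18.987 cmH2O; new PIP = 18.987 + (-0.9916) = 17.995 cmH2O.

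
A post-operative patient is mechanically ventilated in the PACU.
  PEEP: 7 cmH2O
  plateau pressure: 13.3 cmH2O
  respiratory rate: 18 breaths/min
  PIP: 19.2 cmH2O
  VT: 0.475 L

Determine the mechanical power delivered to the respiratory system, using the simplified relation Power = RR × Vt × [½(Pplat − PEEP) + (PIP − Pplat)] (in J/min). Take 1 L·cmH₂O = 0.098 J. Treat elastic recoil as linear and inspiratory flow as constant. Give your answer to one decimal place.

Per-breath work = Vt × [½(Pplat−PEEP) + (PIP−Pplat)] = 0.475 × [0.5×6.3 + 5.9] = 0.475 × 9.05 = 4.299 L·cmH2O.
Power = 18 × 4.299 = 77.382 L·cmH2O/min.
× 0.098 J/(L·cmH2O) → 7.583 J/min.

7.6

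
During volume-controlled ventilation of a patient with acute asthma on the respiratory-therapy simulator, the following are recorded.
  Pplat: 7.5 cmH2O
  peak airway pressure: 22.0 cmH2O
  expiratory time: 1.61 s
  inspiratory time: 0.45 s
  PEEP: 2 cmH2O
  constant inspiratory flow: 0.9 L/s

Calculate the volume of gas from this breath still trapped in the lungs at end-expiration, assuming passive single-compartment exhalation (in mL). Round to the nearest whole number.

104

Vt = flow × Ti = 0.9 L/s × 0.45 s × 1000 mL/L = 405.0 mL.
R = (PIP − Pplat)/V̇ = (22.0 − 7.5) / 0.9 = 14.5/0.9 = 16.111 cmH2O·s/L.
C = Vt/(Pplat − PEEP) = 405.0 / (7.5 − 2) = 405.0/5.5 = 73.636 mL/cmH2O.
τ = R × C = 16.111 × 0.07364 L/cmH2O = 1.186 s.
Fraction remaining = e^(−Te/τ) = e^(−1.61/1.186) = 0.2573.
Trapped volume = 405.0 × 0.2573 = 104.21 mL.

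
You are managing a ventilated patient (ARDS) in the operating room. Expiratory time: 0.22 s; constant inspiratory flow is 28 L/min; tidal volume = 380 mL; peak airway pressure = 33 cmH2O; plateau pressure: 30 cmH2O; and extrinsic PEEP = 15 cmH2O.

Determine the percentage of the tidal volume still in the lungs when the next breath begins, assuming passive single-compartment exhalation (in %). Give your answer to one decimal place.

Flow: 28 L/min ÷ 60 = 0.4667 L/s.
R = (PIP − Pplat)/V̇ = (33 − 30) / 0.4667 = 3.0/0.4667 = 6.428 cmH2O·s/L.
C = Vt/(Pplat − PEEP) = 380.0 / (30 − 15) = 380.0/15.0 = 25.333 mL/cmH2O.
τ = R × C = 6.428 × 0.02533 L/cmH2O = 0.1628 s.
Fraction remaining at end-expiration = e^(−Te/τ) = e^(−0.22/0.1628) = 0.2589 → 25.89%.

25.9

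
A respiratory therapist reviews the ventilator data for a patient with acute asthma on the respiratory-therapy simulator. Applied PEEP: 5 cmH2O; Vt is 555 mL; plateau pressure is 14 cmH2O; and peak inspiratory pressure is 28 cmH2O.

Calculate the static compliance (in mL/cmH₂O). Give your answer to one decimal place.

61.7

Cstat = Vt / (Pplat − PEEP) = 555 / (14 − 5) = 555 / 9.0 = 61.667 mL/cmH2O.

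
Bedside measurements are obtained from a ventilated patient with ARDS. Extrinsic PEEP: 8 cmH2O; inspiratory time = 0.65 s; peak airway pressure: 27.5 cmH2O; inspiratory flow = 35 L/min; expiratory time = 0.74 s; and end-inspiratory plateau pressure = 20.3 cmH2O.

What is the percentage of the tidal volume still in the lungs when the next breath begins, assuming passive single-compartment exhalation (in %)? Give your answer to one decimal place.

Flow: 35 L/min ÷ 60 = 0.5833 L/s.
Vt = flow × Ti = 0.5833 L/s × 0.65 s × 1000 mL/L = 379.15 mL.
R = (PIP − Pplat)/V̇ = (27.5 − 20.3) / 0.5833 = 7.2/0.5833 = 12.344 cmH2O·s/L.
C = Vt/(Pplat − PEEP) = 379.15 / (20.3 − 8) = 379.15/12.3 = 30.825 mL/cmH2O.
τ = R × C = 12.344 × 0.03083 L/cmH2O = 0.3806 s.
Fraction remaining at end-expiration = e^(−Te/τ) = e^(−0.74/0.3806) = 0.1431 → 14.31%.

14.3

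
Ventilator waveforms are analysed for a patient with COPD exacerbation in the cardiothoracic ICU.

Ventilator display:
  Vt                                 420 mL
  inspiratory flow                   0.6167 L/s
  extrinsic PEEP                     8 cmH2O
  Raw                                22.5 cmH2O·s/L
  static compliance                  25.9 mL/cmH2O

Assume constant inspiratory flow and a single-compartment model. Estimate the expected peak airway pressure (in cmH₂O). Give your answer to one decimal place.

38.1

Equation of motion (constant flow): PIP = Vt/C + R·V̇ + PEEP.
PIP = 420/25.9 + 22.5×0.6167 + 8 = 16.216 + 13.876 + 8 = 38.092 cmH2O.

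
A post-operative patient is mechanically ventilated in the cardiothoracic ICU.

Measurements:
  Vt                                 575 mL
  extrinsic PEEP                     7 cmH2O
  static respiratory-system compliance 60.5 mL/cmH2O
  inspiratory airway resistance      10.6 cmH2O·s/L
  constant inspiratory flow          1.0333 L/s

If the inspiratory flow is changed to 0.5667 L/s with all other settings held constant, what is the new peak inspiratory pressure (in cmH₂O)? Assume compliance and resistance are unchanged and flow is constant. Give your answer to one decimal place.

22.5

PIP = Vt/C + R·V̇ + PEEP (constant-flow equation of motion).
Only the resistive term changes: ΔPIP = R × ΔV̇ = 10.6 × (0.5667 − 1.0333) = 10.6 × -0.4666 = -4.946 cmH2O.
Original PIP = 575/60.5 + 10.6×1.0333 + 7 = 27.457 cmH2O; new PIP = 27.457 + (-4.946) = 22.511 cmH2O.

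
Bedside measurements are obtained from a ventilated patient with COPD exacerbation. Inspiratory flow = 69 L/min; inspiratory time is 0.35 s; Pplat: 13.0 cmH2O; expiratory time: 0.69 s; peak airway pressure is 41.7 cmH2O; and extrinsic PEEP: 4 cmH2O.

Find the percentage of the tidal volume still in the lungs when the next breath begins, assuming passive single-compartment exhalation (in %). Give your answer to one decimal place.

53.9

Flow: 69 L/min ÷ 60 = 1.15 L/s.
Vt = flow × Ti = 1.15 L/s × 0.35 s × 1000 mL/L = 402.5 mL.
R = (PIP − Pplat)/V̇ = (41.7 − 13.0) / 1.15 = 28.7/1.15 = 24.957 cmH2O·s/L.
C = Vt/(Pplat − PEEP) = 402.5 / (13.0 − 4) = 402.5/9.0 = 44.722 mL/cmH2O.
τ = R × C = 24.957 × 0.04472 L/cmH2O = 1.116 s.
Fraction remaining at end-expiration = e^(−Te/τ) = e^(−0.69/1.116) = 0.5389 → 53.89%.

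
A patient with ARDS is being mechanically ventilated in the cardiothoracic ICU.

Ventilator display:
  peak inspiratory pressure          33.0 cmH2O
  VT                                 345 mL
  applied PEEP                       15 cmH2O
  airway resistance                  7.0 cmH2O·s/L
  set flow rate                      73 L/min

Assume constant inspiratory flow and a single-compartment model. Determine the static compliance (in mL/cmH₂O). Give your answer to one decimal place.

Flow: 73 L/min ÷ 60 = 1.2167 L/s.
Equation of motion (constant flow): PIP = Vt/C + R·V̇ + PEEP.
Vt/C = PIP − R·V̇ − PEEP = 33.0 − 7.0×1.2167 − 15 = 33.0 − 8.517 − 15 = 9.483 cmH2O.
C = Vt / 9.483 = 345 / 9.483 = 36.381 mL/cmH2O.

36.4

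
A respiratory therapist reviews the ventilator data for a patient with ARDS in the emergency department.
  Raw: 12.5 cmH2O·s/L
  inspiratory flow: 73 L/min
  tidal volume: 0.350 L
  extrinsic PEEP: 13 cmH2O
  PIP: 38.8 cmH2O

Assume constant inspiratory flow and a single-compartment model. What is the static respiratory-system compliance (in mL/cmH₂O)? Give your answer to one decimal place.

33.0

Flow: 73 L/min ÷ 60 = 1.2167 L/s.
Equation of motion (constant flow): PIP = Vt/C + R·V̇ + PEEP.
Vt/C = PIP − R·V̇ − PEEP = 38.8 − 12.5×1.2167 − 13 = 38.8 − 15.209 − 13 = 10.591 cmH2O.
C = Vt / 10.591 = 350 / 10.591 = 33.047 mL/cmH2O.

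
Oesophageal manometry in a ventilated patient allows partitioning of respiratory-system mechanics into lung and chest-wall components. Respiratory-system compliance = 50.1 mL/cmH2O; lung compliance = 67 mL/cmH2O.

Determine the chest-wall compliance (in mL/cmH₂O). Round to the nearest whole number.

199

1/Ccw = 1/Crs − 1/CL.
1/Ccw = 1/50.1 − 1/67 = 0.005035.
Ccw = 198.61 mL/cmH2O.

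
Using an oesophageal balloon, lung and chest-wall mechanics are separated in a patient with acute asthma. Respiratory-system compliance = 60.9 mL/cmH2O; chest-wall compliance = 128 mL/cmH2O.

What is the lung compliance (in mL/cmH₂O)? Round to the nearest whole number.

116

1/CL = 1/Crs − 1/Ccw.
1/CL = 1/60.9 − 1/128 = 0.008608.
CL = 116.17 mL/cmH2O.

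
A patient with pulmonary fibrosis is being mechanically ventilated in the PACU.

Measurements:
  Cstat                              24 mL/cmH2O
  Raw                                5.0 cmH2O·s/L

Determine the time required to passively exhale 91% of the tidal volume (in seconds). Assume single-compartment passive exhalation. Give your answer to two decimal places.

0.29

τ = R × C = 5.0 × 24 mL/cmH2O = 5.0 × 0.024 L/cmH2O = 0.12 s.
Exhaled fraction f = 1 − e^(−t/τ) → t = −τ·ln(1 − f) = −0.12·ln(0.09) = 0.289 s.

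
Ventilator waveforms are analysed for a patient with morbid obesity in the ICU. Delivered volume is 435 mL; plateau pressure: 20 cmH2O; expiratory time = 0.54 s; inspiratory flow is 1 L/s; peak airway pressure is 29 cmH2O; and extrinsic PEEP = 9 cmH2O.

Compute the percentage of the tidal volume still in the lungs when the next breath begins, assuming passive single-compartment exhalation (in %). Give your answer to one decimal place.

R = (PIP − Pplat)/V̇ = (29 − 20) / 1 = 9.0/1 = 9.0 cmH2O·s/L.
C = Vt/(Pplat − PEEP) = 435.0 / (20 − 9) = 435.0/11.0 = 39.545 mL/cmH2O.
τ = R × C = 9.0 × 0.03955 L/cmH2O = 0.356 s.
Fraction remaining at end-expiration = e^(−Te/τ) = e^(−0.54/0.356) = 0.2194 → 21.94%.

21.9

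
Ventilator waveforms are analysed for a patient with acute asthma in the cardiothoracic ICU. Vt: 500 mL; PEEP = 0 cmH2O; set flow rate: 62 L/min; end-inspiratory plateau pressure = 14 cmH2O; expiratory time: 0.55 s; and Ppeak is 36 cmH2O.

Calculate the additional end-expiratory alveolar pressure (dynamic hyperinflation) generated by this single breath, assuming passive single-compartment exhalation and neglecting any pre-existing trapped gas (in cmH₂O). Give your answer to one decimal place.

6.8

Flow: 62 L/min ÷ 60 = 1.0333 L/s.
R = (PIP − Pplat)/V̇ = (36 − 14) / 1.0333 = 22.0/1.0333 = 21.291 cmH2O·s/L.
C = Vt/(Pplat − PEEP) = 500.0 / (14 − 0) = 500.0/14.0 = 35.714 mL/cmH2O.
τ = R × C = 21.291 × 0.03571 L/cmH2O = 0.7603 s.
Fraction remaining = e^(−Te/τ) = e^(−0.55/0.7603) = 0.4851; trapped volume = 500.0 × 0.4851 = 242.55 mL.
Additional alveolar pressure from trapping ≈ V_trapped / C = 242.55 / 35.714 = 6.791 cmH2O.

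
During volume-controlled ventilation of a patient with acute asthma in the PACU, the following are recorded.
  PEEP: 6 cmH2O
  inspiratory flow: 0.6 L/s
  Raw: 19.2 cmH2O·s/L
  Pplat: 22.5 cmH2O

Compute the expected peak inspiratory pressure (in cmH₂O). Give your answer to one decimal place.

PIP = Pplat + Raw × flow = 22.5 + 19.2 × 0.6 = 22.5 + 11.52 = 34.02 cmH2O.

34.0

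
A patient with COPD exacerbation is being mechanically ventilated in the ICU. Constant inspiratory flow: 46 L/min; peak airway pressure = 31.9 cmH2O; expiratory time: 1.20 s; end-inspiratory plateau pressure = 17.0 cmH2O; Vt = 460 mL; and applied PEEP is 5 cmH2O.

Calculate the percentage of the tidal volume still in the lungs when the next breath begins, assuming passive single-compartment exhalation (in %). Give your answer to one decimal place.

20.0

Flow: 46 L/min ÷ 60 = 0.7667 L/s.
R = (PIP − Pplat)/V̇ = (31.9 − 17.0) / 0.7667 = 14.9/0.7667 = 19.434 cmH2O·s/L.
C = Vt/(Pplat − PEEP) = 460.0 / (17.0 − 5) = 460.0/12.0 = 38.333 mL/cmH2O.
τ = R × C = 19.434 × 0.03833 L/cmH2O = 0.7449 s.
Fraction remaining at end-expiration = e^(−Te/τ) = e^(−1.20/0.7449) = 0.1997 → 19.97%.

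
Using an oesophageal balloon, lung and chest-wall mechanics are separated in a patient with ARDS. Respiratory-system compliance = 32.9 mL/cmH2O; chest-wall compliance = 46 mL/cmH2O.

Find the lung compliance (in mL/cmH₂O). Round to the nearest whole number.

116

1/CL = 1/Crs − 1/Ccw.
1/CL = 1/32.9 − 1/46 = 0.008656.
CL = 115.53 mL/cmH2O.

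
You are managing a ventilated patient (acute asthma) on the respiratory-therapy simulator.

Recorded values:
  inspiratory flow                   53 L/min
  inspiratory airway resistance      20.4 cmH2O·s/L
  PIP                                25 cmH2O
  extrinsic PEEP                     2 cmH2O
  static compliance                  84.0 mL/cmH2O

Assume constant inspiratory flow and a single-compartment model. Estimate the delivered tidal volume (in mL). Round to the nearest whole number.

Flow: 53 L/min ÷ 60 = 0.8833 L/s.
Equation of motion (constant flow): PIP = Vt/C + R·V̇ + PEEP.
Vt/C = PIP − R·V̇ − PEEP = 25 − 18.019 − 2 = 4.981 cmH2O.
Vt = C × 4.981 = 84.0 × 4.981 = 418.4 mL.

418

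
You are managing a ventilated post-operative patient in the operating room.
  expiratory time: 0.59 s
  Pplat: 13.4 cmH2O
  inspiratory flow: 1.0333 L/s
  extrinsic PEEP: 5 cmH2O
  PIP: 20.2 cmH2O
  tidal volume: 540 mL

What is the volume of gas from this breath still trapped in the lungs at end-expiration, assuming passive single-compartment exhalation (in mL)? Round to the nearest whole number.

R = (PIP − Pplat)/V̇ = (20.2 − 13.4) / 1.0333 = 6.8/1.0333 = 6.581 cmH2O·s/L.
C = Vt/(Pplat − PEEP) = 540.0 / (13.4 − 5) = 540.0/8.4 = 64.286 mL/cmH2O.
τ = R × C = 6.581 × 0.06429 L/cmH2O = 0.4231 s.
Fraction remaining = e^(−Te/τ) = e^(−0.59/0.4231) = 0.248.
Trapped volume = 540.0 × 0.248 = 133.92 mL.

134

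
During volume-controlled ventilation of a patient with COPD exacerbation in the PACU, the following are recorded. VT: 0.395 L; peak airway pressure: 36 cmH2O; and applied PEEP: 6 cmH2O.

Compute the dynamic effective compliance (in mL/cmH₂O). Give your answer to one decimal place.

13.2

Dynamic compliance = Vt / (PIP − PEEP) = 395 / (36 − 6) = 395 / 30.0 = 13.167 mL/cmH2O.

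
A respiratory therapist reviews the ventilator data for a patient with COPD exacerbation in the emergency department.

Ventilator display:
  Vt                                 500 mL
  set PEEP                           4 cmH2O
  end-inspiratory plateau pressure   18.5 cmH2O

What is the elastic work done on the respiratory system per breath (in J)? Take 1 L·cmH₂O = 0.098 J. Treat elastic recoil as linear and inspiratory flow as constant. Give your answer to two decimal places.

0.36

Elastic work ≈ ½ × (Pplat − PEEP) × Vt = 0.5 × (18.5 − 4) × 0.500 L = 0.5 × 14.5 × 0.500 = 3.625 L·cmH2O.
× 0.098 J/(L·cmH2O) → 0.3553 J.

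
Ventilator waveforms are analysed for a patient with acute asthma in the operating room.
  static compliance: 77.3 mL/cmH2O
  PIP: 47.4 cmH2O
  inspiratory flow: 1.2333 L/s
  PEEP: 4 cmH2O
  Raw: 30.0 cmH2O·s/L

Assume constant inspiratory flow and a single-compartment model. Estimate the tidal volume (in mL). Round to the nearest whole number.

495

Equation of motion (constant flow): PIP = Vt/C + R·V̇ + PEEP.
Vt/C = PIP − R·V̇ − PEEP = 47.4 − 36.999 − 4 = 6.401 cmH2O.
Vt = C × 6.401 = 77.3 × 6.401 = 494.8 mL.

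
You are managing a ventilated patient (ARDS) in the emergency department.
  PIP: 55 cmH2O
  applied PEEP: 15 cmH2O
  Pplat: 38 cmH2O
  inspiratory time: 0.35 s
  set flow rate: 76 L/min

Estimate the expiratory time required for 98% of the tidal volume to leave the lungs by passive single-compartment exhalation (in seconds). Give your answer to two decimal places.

Flow: 76 L/min ÷ 60 = 1.2667 L/s.
Vt = flow × Ti = 1.2667 L/s × 0.35 s × 1000 mL/L = 443.35 mL.
R = (PIP − Pplat)/V̇ = (55 − 38) / 1.2667 = 17.0/1.2667 = 13.421 cmH2O·s/L.
C = Vt/(Pplat − PEEP) = 443.35 / (38 − 15) = 443.35/23.0 = 19.276 mL/cmH2O.
τ = R × C = 13.421 × 0.01928 L/cmH2O = 0.2588 s.
t = −τ·ln(1 − 0.98) = −0.2588·ln(0.02) = 1.012 s.

1.01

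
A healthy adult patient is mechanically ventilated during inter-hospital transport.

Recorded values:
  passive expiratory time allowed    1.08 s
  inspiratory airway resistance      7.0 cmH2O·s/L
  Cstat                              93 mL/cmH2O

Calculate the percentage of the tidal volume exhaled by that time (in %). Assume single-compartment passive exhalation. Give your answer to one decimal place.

81.0

τ = R × C = 7.0 × 93 mL/cmH2O = 7.0 × 0.093 L/cmH2O = 0.651 s.
Passive exhalation: V(t)/V₀ = e^(−t/τ) = e^(−1.08/0.651) = 0.1903.
Fraction exhaled = 1 − 0.1903 = 0.8097 → 80.97%.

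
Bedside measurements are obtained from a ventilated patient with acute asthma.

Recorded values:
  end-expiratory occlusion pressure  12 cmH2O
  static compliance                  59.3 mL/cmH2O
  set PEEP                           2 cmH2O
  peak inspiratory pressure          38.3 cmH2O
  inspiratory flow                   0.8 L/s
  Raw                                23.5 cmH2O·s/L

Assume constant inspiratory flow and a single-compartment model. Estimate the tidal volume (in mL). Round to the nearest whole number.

445

Total PEEP = 12 cmH2O (set 2 + intrinsic 10); this is the baseline alveolar pressure.
Equation of motion (constant flow): PIP = Vt/C + R·V̇ + PEEP.
Vt/C = PIP − R·V̇ − PEEP = 38.3 − 18.8 − 12 = 7.5 cmH2O.
Vt = C × 7.5 = 59.3 × 7.5 = 444.75 mL.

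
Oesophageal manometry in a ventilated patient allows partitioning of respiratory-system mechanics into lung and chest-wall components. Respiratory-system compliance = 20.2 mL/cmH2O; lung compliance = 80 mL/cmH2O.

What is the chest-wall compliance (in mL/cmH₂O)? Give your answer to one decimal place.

1/Ccw = 1/Crs − 1/CL.
1/Ccw = 1/20.2 − 1/80 = 0.037.
Ccw = 27.027 mL/cmH2O.

27.0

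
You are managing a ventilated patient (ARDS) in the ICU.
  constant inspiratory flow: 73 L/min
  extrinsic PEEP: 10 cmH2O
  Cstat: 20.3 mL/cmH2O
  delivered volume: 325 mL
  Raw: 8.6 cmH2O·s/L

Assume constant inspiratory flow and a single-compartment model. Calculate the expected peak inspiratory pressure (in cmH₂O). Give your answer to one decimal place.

36.5

Flow: 73 L/min ÷ 60 = 1.2167 L/s.
Equation of motion (constant flow): PIP = Vt/C + R·V̇ + PEEP.
PIP = 325/20.3 + 8.6×1.2167 + 10 = 16.01 + 10.464 + 10 = 36.474 cmH2O.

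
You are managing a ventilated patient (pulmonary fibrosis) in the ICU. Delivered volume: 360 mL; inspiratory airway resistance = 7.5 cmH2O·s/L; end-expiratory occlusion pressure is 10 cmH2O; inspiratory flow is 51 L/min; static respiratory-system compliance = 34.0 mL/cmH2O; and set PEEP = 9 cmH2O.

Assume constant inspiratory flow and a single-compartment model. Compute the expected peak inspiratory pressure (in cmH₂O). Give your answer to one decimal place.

27.0

Flow: 51 L/min ÷ 60 = 0.85 L/s.
Total PEEP = 10 cmH2O (set 9 + intrinsic 1); this is the baseline alveolar pressure.
Equation of motion (constant flow): PIP = Vt/C + R·V̇ + PEEP.
PIP = 360/34.0 + 7.5×0.85 + 10 = 10.588 + 6.375 + 10 = 26.963 cmH2O.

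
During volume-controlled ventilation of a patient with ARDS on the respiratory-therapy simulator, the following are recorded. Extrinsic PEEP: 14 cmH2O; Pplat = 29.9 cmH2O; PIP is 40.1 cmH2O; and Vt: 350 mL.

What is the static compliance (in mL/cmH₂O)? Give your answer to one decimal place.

Cstat = Vt / (Pplat − PEEP) = 350 / (29.9 − 14) = 350 / 15.9 = 22.013 mL/cmH2O.

22.0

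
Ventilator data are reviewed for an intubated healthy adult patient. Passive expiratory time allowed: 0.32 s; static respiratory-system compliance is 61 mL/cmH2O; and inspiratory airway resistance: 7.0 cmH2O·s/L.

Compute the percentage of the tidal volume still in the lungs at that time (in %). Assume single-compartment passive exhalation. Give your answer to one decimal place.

τ = R × C = 7.0 × 61 mL/cmH2O = 7.0 × 0.061 L/cmH2O = 0.427 s.
Passive exhalation: V(t)/V₀ = e^(−t/τ) = e^(−0.32/0.427) = 0.4726.
Fraction remaining = 0.4726 → 47.26%.

47.3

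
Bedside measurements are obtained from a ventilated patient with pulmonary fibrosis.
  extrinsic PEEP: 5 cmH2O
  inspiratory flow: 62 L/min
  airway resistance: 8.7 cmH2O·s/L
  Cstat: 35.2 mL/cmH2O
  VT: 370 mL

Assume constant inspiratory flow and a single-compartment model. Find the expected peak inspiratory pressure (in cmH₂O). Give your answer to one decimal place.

Flow: 62 L/min ÷ 60 = 1.0333 L/s.
Equation of motion (constant flow): PIP = Vt/C + R·V̇ + PEEP.
PIP = 370/35.2 + 8.7×1.0333 + 5 = 10.511 + 8.99 + 5 = 24.501 cmH2O.

24.5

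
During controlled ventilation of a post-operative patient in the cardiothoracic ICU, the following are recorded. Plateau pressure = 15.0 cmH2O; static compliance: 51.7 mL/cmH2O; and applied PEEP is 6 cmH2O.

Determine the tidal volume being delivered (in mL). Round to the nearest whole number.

465

Vt = Cstat × (Pplat − PEEP) = 51.7 × (15.0 − 6) = 51.7 × 9.0 = 465.3 mL.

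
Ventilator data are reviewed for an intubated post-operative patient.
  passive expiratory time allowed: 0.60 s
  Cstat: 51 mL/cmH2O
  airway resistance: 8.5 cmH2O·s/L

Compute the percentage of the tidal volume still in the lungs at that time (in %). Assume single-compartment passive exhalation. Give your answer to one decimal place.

25.1

τ = R × C = 8.5 × 51 mL/cmH2O = 8.5 × 0.051 L/cmH2O = 0.4335 s.
Passive exhalation: V(t)/V₀ = e^(−t/τ) = e^(−0.60/0.4335) = 0.2506.
Fraction remaining = 0.2506 → 25.06%.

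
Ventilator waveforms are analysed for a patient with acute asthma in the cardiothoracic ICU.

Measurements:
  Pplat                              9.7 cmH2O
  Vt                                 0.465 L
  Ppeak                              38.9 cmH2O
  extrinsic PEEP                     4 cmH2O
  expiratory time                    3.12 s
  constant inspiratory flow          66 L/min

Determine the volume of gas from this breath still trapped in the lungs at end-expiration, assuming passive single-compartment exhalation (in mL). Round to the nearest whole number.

110

Flow: 66 L/min ÷ 60 = 1.1 L/s.
R = (PIP − Pplat)/V̇ = (38.9 − 9.7) / 1.1 = 29.2/1.1 = 26.545 cmH2O·s/L.
C = Vt/(Pplat − PEEP) = 465.0 / (9.7 − 4) = 465.0/5.7 = 81.579 mL/cmH2O.
τ = R × C = 26.545 × 0.08158 L/cmH2O = 2.166 s.
Fraction remaining = e^(−Te/τ) = e^(−3.12/2.166) = 0.2368.
Trapped volume = 465.0 × 0.2368 = 110.11 mL.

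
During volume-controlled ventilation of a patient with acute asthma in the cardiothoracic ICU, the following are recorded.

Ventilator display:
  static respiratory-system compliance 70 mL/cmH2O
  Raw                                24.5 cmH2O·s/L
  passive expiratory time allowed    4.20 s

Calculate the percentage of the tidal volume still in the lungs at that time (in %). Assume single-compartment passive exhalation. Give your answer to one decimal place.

τ = R × C = 24.5 × 70 mL/cmH2O = 24.5 × 0.070 L/cmH2O = 1.715 s.
Passive exhalation: V(t)/V₀ = e^(−t/τ) = e^(−4.20/1.715) = 0.08638.
Fraction remaining = 0.08638 → 8.638%.

8.6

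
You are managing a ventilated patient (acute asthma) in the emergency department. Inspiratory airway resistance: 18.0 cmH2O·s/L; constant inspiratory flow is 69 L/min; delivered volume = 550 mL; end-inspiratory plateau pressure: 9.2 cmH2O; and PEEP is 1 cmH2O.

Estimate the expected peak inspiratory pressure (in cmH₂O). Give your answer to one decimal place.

Flow: 69 L/min ÷ 60 = 1.15 L/s.
PIP = Pplat + Raw × flow = 9.2 + 18.0 × 1.15 = 9.2 + 20.7 = 29.9 cmH2O.

29.9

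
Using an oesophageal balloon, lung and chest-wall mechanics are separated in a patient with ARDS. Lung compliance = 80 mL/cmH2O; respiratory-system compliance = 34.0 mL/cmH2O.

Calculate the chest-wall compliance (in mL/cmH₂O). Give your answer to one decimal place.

1/Ccw = 1/Crs − 1/CL.
1/Ccw = 1/34.0 − 1/80 = 0.01691.
Ccw = 59.137 mL/cmH2O.

59.1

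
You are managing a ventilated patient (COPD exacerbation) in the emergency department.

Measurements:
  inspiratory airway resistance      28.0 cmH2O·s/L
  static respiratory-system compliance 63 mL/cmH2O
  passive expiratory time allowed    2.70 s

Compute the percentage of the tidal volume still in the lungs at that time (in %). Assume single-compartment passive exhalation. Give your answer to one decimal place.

21.6

τ = R × C = 28.0 × 63 mL/cmH2O = 28.0 × 0.063 L/cmH2O = 1.764 s.
Passive exhalation: V(t)/V₀ = e^(−t/τ) = e^(−2.70/1.764) = 0.2164.
Fraction remaining = 0.2164 → 21.64%.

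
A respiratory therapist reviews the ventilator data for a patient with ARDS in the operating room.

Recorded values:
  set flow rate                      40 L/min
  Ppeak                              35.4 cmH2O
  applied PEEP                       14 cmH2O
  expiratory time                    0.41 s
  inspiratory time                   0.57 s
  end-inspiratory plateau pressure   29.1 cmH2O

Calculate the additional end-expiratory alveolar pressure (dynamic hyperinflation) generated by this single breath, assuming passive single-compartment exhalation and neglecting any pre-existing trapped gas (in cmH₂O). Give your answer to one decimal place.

Flow: 40 L/min ÷ 60 = 0.6667 L/s.
Vt = flow × Ti = 0.6667 L/s × 0.57 s × 1000 mL/L = 380.02 mL.
R = (PIP − Pplat)/V̇ = (35.4 − 29.1) / 0.6667 = 6.3/0.6667 = 9.45 cmH2O·s/L.
C = Vt/(Pplat − PEEP) = 380.02 / (29.1 − 14) = 380.02/15.1 = 25.167 mL/cmH2O.
τ = R × C = 9.45 × 0.02517 L/cmH2O = 0.2379 s.
Fraction remaining = e^(−Te/τ) = e^(−0.41/0.2379) = 0.1785; trapped volume = 380.02 × 0.1785 = 67.834 mL.
Additional alveolar pressure from trapping ≈ V_trapped / C = 67.834 / 25.167 = 2.695 cmH2O.

2.7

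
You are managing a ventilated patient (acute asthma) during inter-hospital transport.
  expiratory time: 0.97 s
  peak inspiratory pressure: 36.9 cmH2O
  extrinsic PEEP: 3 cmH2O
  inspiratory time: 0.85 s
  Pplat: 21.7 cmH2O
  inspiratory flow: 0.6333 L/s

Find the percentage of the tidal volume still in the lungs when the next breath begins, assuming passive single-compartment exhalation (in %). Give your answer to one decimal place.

Vt = flow × Ti = 0.6333 L/s × 0.85 s × 1000 mL/L = 538.31 mL.
R = (PIP − Pplat)/V̇ = (36.9 − 21.7) / 0.6333 = 15.2/0.6333 = 24.001 cmH2O·s/L.
C = Vt/(Pplat − PEEP) = 538.31 / (21.7 − 3) = 538.31/18.7 = 28.787 mL/cmH2O.
τ = R × C = 24.001 × 0.02879 L/cmH2O = 0.691 s.
Fraction remaining at end-expiration = e^(−Te/τ) = e^(−0.97/0.691) = 0.2457 → 24.57%.

24.6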